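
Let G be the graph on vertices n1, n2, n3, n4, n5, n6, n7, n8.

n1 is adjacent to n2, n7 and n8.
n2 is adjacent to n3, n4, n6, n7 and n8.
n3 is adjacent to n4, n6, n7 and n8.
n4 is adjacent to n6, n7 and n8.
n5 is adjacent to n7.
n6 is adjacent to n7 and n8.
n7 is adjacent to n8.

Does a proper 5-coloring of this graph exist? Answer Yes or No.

n2, n3, n4, n6, n7, n8 form a clique, so at least 6 colors are needed.
So 5 colors are not enough.

No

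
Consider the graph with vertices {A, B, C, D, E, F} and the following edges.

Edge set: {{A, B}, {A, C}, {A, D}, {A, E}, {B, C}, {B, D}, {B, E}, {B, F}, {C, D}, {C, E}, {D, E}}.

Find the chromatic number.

5

A, B, C, D, E form a clique, so at least 5 colors are needed.
5 colors suffice: color red → {B}; color blue → {E, F}; color green → {D}; color yellow → {C}; color purple → {A}. Every edge joins two different colors.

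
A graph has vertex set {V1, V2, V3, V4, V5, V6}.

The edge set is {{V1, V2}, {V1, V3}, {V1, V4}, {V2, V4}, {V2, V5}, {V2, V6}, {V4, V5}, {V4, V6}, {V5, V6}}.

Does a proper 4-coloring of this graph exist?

Yes

The chromatic number is 4. V2, V4, V5, V6 are mutually adjacent (a clique of size 4), so at least 4 colors are needed.
One proper 4-coloring: V1=3, V2=2, V3=1, V4=1, V5=4, V6=3.
That is already a proper 4-coloring.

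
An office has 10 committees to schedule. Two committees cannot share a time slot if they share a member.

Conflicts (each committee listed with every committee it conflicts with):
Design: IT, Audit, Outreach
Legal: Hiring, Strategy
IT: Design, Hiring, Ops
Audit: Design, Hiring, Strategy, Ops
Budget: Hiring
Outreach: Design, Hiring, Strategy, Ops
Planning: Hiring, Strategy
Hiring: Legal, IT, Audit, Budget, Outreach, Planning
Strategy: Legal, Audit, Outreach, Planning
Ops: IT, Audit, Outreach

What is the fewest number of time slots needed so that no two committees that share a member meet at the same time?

Audit and Hiring conflict, so at least 2 time slots are needed.
2 time slots suffice: time slot 1 → {Design, Hiring, Strategy, Ops}; time slot 2 → {Legal, IT, Audit, Budget, Outreach, Planning}. Each listed conflict is separated.

2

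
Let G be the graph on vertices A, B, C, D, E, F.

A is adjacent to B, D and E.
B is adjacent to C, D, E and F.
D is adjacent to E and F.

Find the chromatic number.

4

A, B, D, E are mutually adjacent (a clique of size 4), so at least 4 colors are needed.
A valid assignment using 4 colors: A=4, B=1, C=2, D=2, E=3, F=3. Every edge joins two different colors.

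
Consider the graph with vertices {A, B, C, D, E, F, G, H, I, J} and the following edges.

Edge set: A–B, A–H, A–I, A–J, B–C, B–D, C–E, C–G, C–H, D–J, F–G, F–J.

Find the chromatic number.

2

C and G are adjacent, so at least 2 colors are needed.
2 colors suffice: color 1 → {A, C, D, F}; color 2 → {B, E, G, H, I, J}. Each edge has distinct colors on its endpoints.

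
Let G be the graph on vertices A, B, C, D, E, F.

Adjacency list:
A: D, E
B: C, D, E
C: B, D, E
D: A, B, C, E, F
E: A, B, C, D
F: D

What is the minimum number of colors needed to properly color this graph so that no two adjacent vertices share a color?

4

B, C, D, E form a clique, so at least 4 colors are needed.
4 colors suffice: color 1 → {D}; color 2 → {E, F}; color 3 → {A, C}; color 4 → {B}. No two adjacent vertices share a color.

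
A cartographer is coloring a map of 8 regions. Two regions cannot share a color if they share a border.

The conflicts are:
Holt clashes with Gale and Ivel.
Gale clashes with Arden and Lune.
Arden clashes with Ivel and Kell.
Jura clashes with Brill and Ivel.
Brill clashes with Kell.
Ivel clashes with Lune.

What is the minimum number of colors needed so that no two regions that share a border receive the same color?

3

The cycle Brill-Jura-Ivel-Arden-Kell-Brill has odd length 5, so it cannot be 2-colored; at least 3 colors are needed.
One proper 3-coloring: Holt=2, Gale=1, Arden=2, Jura=2, Brill=3, Ivel=1, Kell=1, Lune=2. No two conflicting regions share a color.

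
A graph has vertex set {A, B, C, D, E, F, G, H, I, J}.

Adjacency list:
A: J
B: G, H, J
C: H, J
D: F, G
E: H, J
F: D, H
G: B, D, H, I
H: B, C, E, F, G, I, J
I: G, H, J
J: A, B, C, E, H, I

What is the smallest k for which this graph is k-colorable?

3

C, H, J are pairwise adjacent, so at least 3 colors are needed.
3 colors suffice: A=1, B=3, C=3, D=1, E=3, F=2, G=2, H=1, I=3, J=2. No two adjacent vertices share a color.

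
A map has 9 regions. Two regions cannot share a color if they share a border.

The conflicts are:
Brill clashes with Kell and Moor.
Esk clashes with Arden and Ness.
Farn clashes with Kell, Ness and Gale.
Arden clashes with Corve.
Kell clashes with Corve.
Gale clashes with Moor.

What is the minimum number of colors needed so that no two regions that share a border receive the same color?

The cycle Brill-Moor-Gale-Farn-Kell-Brill has odd length 5, so it cannot be 2-colored; at least 3 colors are needed.
3 colors suffice: Brill=2, Esk=2, Farn=2, Arden=1, Kell=1, Corve=2, Ness=1, Gale=1, Moor=3. Each listed conflict is separated.

3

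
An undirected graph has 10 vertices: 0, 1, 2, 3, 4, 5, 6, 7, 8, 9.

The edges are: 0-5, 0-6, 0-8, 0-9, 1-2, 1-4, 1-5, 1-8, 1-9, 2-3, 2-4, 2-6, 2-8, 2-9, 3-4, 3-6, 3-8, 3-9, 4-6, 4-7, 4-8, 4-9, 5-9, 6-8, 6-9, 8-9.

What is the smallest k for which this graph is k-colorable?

6

2, 3, 4, 6, 8, 9 are pairwise adjacent (a clique of size 6), so at least 6 colors are needed.
6 colors suffice: color red → {7, 9}; color blue → {5, 8}; color green → {0, 4}; color yellow → {2}; color purple → {1, 6}; color orange → {3}. Each edge has distinct colors on its endpoints.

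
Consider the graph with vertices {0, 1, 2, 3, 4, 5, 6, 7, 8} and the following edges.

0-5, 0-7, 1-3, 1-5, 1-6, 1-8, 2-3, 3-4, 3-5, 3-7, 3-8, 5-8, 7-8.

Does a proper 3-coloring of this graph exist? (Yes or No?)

1, 3, 5, 8 are pairwise adjacent (a clique of size 4), so at least 4 colors are needed.
So 3 colors are not enough.

No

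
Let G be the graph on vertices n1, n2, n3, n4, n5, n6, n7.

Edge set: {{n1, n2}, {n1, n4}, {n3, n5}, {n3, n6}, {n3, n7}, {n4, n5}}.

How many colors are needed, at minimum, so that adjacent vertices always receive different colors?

2

n3 and n5 are adjacent, so at least 2 colors are needed.
2 colors suffice: n1=blue, n2=red, n3=red, n4=red, n5=blue, n6=blue, n7=blue. Each edge has distinct colors on its endpoints.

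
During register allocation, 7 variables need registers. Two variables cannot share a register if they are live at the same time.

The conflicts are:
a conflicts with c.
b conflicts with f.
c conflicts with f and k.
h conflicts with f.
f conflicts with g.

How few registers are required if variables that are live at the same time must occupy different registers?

2

a and c conflict, so at least 2 registers are needed.
2 registers suffice: a=1, b=2, c=2, h=2, f=1, g=2, k=1. Each listed conflict is separated.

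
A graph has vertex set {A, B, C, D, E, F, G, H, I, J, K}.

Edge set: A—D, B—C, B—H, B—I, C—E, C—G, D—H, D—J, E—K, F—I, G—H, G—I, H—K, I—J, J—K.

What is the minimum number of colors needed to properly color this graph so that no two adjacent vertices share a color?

The cycle G-H-D-J-I-G has odd length 5, so it cannot be 2-colored; at least 3 colors are needed.
A valid assignment using 3 colors: A=red, B=blue, C=red, D=blue, E=green, F=blue, G=blue, H=red, I=red, J=green, K=blue. Each edge has distinct colors on its endpoints.

3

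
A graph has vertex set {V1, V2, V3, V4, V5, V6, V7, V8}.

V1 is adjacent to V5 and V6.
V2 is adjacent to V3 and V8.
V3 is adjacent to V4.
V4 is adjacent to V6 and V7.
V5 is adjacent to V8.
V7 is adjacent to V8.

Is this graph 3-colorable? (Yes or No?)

Yes

The chromatic number is 3. The cycle V8-V7-V4-V3-V2-V8 has odd length 5, so it cannot be 2-colored; at least 3 colors are needed.
A valid assignment using 3 colors: V1=1, V2=2, V3=3, V4=1, V5=2, V6=2, V7=2, V8=1.
That is already a proper 3-coloring.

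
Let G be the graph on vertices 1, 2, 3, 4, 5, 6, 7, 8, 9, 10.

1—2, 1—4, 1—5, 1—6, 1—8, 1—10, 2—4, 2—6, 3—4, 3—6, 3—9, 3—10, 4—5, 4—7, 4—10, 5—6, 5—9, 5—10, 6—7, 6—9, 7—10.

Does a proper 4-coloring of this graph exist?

Yes

The chromatic number is 4. 1, 4, 5, 10 form a clique, so at least 4 colors are needed.
4 colors suffice: color red → {4, 6, 8}; color blue → {1, 3, 7}; color green → {2, 9, 10}; color yellow → {5}.
That is already a proper 4-coloring.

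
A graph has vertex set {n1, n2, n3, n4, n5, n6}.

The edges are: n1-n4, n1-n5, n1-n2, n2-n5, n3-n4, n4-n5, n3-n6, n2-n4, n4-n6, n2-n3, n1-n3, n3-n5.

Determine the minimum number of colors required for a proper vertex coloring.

n1, n2, n3, n4, n5 are pairwise adjacent (a clique of size 5), so at least 5 colors are needed.
A valid assignment using 5 colors: n1=3, n2=5, n3=1, n4=2, n5=4, n6=3. Each edge has distinct colors on its endpoints.

5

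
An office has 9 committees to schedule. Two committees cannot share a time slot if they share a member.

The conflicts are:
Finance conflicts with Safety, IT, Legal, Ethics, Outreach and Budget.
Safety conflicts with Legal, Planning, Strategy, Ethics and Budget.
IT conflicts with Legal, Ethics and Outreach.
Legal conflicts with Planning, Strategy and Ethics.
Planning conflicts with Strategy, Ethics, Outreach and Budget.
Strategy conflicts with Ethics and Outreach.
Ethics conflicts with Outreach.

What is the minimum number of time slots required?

5

Safety, Legal, Planning, Strategy, Ethics all conflict with each other, so at least 5 time slots are needed.
5 time slots suffice: Finance=3, Safety=2, IT=5, Legal=4, Planning=3, Strategy=5, Ethics=1, Outreach=2, Budget=1. Every pair that conflicts lands in different time slots.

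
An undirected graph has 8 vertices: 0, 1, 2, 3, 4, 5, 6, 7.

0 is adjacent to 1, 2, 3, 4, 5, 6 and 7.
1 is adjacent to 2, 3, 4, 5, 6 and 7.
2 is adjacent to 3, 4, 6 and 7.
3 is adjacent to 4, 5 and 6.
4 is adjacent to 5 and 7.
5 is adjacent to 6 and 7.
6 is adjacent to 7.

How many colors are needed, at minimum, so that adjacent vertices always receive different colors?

5

0, 1, 5, 6, 7 are pairwise adjacent (a clique of size 5), so at least 5 colors are needed.
One proper 5-coloring: 0=b, 1=a, 2=e, 3=c, 4=d, 5=e, 6=d, 7=c. No two adjacent vertices share a color.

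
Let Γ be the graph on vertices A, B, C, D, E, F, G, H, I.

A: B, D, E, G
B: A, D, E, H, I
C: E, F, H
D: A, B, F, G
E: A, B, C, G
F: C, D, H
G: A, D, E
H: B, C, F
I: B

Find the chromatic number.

3

A, B, E are mutually adjacent, so at least 3 colors are needed.
A valid assignment using 3 colors: A=green, B=red, C=green, D=blue, E=blue, F=red, G=red, H=blue, I=blue. Every edge joins two different colors.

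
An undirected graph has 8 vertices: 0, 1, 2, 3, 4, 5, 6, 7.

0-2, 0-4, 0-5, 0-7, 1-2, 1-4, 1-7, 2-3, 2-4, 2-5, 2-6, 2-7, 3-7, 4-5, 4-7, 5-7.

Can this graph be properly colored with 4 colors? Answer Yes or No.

0, 2, 4, 5, 7 form a clique, so at least 5 colors are needed.
So 4 colors are not enough.

No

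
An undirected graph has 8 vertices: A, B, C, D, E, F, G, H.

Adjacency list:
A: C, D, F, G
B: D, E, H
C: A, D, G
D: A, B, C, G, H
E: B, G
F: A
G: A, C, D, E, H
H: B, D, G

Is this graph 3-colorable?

No

A, C, D, G are mutually adjacent (a clique of size 4), so at least 4 colors are needed.
So 3 colors are not enough.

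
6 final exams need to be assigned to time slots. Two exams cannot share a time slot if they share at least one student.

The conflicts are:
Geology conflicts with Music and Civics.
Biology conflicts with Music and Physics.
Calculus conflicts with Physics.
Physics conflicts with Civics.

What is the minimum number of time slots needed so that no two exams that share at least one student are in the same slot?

3

The cycle Physics-Civics-Geology-Music-Biology-Physics has odd length 5, so it cannot be 2-colored; at least 3 time slots are needed.
Using 3 time slots: Geology=1, Biology=3, Calculus=2, Music=2, Physics=1, Civics=2. No two conflicting exams share a time slot.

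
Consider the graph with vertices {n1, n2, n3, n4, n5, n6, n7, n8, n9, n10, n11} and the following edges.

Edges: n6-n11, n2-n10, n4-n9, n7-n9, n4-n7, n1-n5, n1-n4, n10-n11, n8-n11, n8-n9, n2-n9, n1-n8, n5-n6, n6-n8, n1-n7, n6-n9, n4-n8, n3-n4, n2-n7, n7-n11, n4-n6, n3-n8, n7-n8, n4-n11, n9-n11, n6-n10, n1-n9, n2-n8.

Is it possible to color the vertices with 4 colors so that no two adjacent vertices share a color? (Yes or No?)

No

n4, n6, n8, n9, n11 are mutually adjacent (a clique of size 5), so at least 5 colors are needed.
So 4 colors are not enough.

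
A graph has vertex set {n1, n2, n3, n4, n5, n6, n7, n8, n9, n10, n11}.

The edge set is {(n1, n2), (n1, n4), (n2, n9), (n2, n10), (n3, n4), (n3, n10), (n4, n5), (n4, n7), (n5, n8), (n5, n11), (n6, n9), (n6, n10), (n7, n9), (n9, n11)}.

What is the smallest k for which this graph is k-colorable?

3

The cycle n2-n10-n3-n4-n1-n2 has odd length 5, so it cannot be 2-colored; at least 3 colors are needed.
3 colors suffice: color red → {n4, n8, n9, n10}; color blue → {n2, n3, n5, n6, n7}; color green → {n1, n11}. No two adjacent vertices share a color.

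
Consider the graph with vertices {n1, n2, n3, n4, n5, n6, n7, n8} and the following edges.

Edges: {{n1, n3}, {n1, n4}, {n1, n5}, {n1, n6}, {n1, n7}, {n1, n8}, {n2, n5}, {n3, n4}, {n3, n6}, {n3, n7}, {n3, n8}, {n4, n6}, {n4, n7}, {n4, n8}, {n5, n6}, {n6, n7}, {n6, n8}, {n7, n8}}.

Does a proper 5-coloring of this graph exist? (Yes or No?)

No

n1, n3, n4, n6, n7, n8 are pairwise adjacent (a clique of size 6), so at least 6 colors are needed.
So 5 colors are not enough.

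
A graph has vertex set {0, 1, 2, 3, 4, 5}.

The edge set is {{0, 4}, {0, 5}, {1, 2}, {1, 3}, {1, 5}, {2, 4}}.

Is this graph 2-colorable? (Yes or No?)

The cycle 5-0-4-2-1-5 has odd length 5, so it cannot be 2-colored; at least 3 colors are needed.
So 2 colors are not enough.

No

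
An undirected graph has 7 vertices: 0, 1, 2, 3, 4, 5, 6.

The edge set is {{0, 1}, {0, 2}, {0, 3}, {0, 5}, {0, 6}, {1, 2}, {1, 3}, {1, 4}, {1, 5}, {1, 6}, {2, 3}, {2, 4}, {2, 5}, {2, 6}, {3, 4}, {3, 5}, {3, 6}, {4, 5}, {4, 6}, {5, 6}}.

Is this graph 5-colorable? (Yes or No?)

No

1, 2, 3, 4, 5, 6 form a clique, so at least 6 colors are needed.
So 5 colors are not enough.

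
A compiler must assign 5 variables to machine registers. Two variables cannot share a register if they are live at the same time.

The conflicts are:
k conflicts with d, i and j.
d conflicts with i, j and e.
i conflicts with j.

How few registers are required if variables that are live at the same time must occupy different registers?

4

k, d, i, j all conflict with each other, so at least 4 registers are needed.
A valid assignment using 4 registers: k=3, d=1, i=2, j=4, e=2. Every pair that conflicts lands in different registers.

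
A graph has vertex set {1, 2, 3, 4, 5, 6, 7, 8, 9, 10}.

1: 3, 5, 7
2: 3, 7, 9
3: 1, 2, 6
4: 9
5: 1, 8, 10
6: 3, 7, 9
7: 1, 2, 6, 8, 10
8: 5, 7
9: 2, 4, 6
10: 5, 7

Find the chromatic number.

6 and 9 are adjacent, so at least 2 colors are needed.
2 colors suffice: color a → {3, 5, 7, 9}; color b → {1, 2, 4, 6, 8, 10}. Every edge joins two different colors.

2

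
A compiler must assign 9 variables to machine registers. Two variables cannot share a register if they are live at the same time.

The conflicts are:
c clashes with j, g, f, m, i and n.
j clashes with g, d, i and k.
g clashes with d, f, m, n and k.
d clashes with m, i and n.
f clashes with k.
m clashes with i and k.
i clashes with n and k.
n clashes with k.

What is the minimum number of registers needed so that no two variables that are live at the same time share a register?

j, i, k pairwise conflict, so at least 3 registers are needed.
3 registers suffice: register 1 → {g, i}; register 2 → {c, d, k}; register 3 → {j, f, m, n}. Every pair that conflicts lands in different registers.

3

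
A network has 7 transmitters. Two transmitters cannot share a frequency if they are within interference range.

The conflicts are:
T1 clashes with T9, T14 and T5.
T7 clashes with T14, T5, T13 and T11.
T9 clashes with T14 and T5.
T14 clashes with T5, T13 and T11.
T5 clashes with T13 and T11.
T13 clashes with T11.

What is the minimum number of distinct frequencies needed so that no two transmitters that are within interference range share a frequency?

T7, T14, T5, T13, T11 all conflict with each other, so at least 5 frequencies are needed.
5 frequencies suffice: frequency 1 → {T5}; frequency 2 → {T14}; frequency 3 → {T1, T13}; frequency 4 → {T9, T11}; frequency 5 → {T7}. Each listed conflict is separated.

5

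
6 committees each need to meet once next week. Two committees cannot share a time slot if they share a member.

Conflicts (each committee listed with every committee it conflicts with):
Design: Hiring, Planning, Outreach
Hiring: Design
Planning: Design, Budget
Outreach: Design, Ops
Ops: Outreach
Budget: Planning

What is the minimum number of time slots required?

Design and Outreach conflict, so at least 2 time slots are needed.
2 time slots suffice: time slot 1 → {Design, Ops, Budget}; time slot 2 → {Hiring, Planning, Outreach}. No two conflicting committees share a time slot.

2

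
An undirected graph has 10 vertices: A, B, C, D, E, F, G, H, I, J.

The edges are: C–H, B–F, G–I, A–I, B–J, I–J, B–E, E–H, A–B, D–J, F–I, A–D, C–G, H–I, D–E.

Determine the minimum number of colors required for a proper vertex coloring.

3

The cycle D-A-I-H-E-D has odd length 5, so it cannot be 2-colored; at least 3 colors are needed.
One proper 3-coloring: A=2, B=1, C=1, D=1, E=3, F=2, G=2, H=2, I=1, J=2. Every edge joins two different colors.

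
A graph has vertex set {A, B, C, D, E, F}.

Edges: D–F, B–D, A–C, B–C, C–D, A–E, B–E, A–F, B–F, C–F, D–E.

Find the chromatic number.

4

B, C, D, F are pairwise adjacent (a clique of size 4), so at least 4 colors are needed.
A valid assignment using 4 colors: A=2, B=4, C=1, D=2, E=1, F=3. Every edge joins two different colors.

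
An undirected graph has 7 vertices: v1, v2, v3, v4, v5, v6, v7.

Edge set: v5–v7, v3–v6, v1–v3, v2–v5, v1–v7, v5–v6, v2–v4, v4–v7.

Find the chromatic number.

3

The cycle v5-v7-v1-v3-v6-v5 has odd length 5, so it cannot be 2-colored; at least 3 colors are needed.
3 colors suffice: color 1 → {v2, v3, v7}; color 2 → {v1, v4, v5}; color 3 → {v6}. Each edge has distinct colors on its endpoints.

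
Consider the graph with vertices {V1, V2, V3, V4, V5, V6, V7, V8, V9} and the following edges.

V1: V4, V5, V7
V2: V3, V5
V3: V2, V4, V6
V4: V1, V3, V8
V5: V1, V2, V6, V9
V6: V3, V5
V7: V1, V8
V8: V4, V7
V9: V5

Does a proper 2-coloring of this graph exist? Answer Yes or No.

No

The cycle V5-V6-V3-V4-V1-V5 has odd length 5, so it cannot be 2-colored; at least 3 colors are needed.
So 2 colors are not enough.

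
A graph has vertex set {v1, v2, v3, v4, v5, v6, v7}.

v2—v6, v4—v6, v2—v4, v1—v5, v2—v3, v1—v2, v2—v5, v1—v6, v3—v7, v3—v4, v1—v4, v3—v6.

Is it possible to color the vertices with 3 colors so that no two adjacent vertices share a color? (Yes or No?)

No

v2, v3, v4, v6 are mutually adjacent (a clique of size 4), so at least 4 colors are needed.
So 3 colors are not enough.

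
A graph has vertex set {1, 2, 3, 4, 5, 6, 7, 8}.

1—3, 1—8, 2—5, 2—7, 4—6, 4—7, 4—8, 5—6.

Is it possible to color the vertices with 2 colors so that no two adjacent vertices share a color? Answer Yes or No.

No

The cycle 2-7-4-6-5-2 has odd length 5, so it cannot be 2-colored; at least 3 colors are needed.
So 2 colors are not enough.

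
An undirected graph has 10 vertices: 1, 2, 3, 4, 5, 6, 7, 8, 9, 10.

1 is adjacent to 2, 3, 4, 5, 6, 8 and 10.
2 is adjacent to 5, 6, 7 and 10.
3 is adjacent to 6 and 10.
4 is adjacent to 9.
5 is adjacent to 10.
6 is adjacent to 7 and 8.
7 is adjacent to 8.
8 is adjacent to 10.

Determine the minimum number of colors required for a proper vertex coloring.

4

1, 2, 5, 10 form a clique, so at least 4 colors are needed.
4 colors suffice: color a → {1, 7, 9}; color b → {4, 6, 10}; color c → {2, 3, 8}; color d → {5}. Each edge has distinct colors on its endpoints.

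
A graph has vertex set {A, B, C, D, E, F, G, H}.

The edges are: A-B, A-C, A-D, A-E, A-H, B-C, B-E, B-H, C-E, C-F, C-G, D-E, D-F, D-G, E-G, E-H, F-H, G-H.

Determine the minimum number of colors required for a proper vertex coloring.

A, B, C, E are mutually adjacent (a clique of size 4), so at least 4 colors are needed.
One proper 4-coloring: A=green, B=yellow, C=blue, D=blue, E=red, F=red, G=green, H=blue. No two adjacent vertices share a color.

4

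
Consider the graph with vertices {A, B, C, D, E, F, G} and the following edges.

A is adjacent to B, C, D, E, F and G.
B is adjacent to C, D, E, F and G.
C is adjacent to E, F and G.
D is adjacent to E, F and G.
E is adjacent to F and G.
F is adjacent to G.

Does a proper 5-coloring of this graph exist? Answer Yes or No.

No

A, B, D, E, F, G are pairwise adjacent (a clique of size 6), so at least 6 colors are needed.
So 5 colors are not enough.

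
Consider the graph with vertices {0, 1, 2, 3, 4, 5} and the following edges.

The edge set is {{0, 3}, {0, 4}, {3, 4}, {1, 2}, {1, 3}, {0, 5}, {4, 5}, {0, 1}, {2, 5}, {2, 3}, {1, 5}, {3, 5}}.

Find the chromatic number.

0, 1, 3, 5 are pairwise adjacent (a clique of size 4), so at least 4 colors are needed.
4 colors suffice: 0=yellow, 1=green, 2=yellow, 3=blue, 4=green, 5=red. Each edge has distinct colors on its endpoints.

4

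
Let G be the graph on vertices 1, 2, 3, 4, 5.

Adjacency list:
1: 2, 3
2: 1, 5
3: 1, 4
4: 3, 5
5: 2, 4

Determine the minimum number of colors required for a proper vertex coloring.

The cycle 5-4-3-1-2-5 has odd length 5, so it cannot be 2-colored; at least 3 colors are needed.
A valid assignment using 3 colors: 1=blue, 2=green, 3=red, 4=blue, 5=red. Each edge has distinct colors on its endpoints.

3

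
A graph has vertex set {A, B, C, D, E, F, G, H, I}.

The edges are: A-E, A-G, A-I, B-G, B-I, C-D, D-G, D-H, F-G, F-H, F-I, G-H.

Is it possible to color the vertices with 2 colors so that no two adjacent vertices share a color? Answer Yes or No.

No

D, G, H form a triangle, so at least 3 colors are needed.
So 2 colors are not enough.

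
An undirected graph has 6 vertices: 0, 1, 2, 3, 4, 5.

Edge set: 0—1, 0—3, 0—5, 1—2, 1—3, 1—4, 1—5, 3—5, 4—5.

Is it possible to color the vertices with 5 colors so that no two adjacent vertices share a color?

Yes

The chromatic number is 4. 0, 1, 3, 5 form a clique, so at least 4 colors are needed.
4 colors suffice: color a → {1}; color b → {2, 5}; color c → {3, 4}; color d → {0}.
Since 5 ≥ 4, a proper 5-coloring certainly exists.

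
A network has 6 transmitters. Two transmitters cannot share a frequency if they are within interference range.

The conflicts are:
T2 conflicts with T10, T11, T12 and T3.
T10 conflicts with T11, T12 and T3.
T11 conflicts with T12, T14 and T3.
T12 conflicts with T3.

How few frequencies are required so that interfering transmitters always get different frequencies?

T2, T10, T11, T12, T3 are mutually in conflict, so at least 5 frequencies are needed.
5 frequencies suffice: frequency 1 → {T11}; frequency 2 → {T12, T14}; frequency 3 → {T2}; frequency 4 → {T10}; frequency 5 → {T3}. Every pair that conflicts lands in different frequencies.

5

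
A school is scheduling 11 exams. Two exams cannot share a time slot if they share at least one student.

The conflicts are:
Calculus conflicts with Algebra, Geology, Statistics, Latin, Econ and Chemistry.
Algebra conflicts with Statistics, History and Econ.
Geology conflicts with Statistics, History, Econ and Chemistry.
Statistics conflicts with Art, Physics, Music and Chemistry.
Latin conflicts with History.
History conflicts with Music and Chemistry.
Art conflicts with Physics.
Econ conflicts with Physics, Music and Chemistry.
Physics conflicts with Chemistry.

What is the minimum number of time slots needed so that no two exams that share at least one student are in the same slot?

Calculus, Geology, Econ, Chemistry are mutually in conflict, so at least 4 time slots are needed.
4 time slots suffice: time slot 1 → {Statistics, History, Econ}; time slot 2 → {Algebra, Latin, Art, Music, Chemistry}; time slot 3 → {Calculus, Physics}; time slot 4 → {Geology}. Every pair that conflicts lands in different time slots.

4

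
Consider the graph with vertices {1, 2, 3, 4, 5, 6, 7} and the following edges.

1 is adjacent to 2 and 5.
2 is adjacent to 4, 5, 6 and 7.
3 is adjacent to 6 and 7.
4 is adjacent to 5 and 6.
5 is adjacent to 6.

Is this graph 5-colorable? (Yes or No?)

Yes

The chromatic number is 4. 2, 4, 5, 6 form a clique, so at least 4 colors are needed.
One proper 4-coloring: 1=green, 2=red, 3=red, 4=yellow, 5=blue, 6=green, 7=blue.
Since 5 ≥ 4, a proper 5-coloring certainly exists.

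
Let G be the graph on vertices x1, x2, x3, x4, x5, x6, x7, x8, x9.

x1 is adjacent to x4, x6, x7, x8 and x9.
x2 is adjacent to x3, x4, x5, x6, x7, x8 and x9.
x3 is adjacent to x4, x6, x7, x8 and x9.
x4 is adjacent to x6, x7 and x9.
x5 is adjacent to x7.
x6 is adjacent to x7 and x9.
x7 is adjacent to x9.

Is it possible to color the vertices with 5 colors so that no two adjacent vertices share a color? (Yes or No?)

No

x2, x3, x4, x6, x7, x9 are pairwise adjacent (a clique of size 6), so at least 6 colors are needed.
So 5 colors are not enough.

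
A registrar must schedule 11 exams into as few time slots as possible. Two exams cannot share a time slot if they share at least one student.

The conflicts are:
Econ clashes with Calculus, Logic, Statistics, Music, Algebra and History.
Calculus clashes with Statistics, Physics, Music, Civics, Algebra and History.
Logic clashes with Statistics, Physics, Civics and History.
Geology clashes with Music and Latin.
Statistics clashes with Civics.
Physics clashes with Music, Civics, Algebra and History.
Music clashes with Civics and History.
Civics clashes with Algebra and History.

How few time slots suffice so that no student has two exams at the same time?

Calculus, Physics, Music, Civics, History all conflict with each other, so at least 5 time slots are needed.
5 time slots suffice: time slot 1 → {Calculus, Logic, Geology}; time slot 2 → {Econ, Civics, Latin}; time slot 3 → {Statistics, Algebra, History}; time slot 4 → {Physics}; time slot 5 → {Music}. No two conflicting exams share a time slot.

5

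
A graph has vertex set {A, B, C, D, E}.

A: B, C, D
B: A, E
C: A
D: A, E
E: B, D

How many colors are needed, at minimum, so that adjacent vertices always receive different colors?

A and D are adjacent, so at least 2 colors are needed.
2 colors suffice: color red → {A, E}; color blue → {B, C, D}. Every edge joins two different colors.

2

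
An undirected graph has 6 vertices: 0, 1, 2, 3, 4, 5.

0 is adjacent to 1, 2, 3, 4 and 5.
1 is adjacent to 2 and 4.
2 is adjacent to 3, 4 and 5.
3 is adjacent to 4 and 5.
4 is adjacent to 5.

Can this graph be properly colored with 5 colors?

The chromatic number is 5. 0, 2, 3, 4, 5 are pairwise adjacent (a clique of size 5), so at least 5 colors are needed.
5 colors suffice: color a → {0}; color b → {2}; color c → {4}; color d → {1, 5}; color e → {3}.
That is already a proper 5-coloring.

Yes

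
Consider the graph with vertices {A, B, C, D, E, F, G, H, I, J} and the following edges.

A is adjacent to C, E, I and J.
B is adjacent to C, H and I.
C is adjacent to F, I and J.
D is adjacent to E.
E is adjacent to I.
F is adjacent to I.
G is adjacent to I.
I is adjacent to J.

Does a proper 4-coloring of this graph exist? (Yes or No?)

Yes

The chromatic number is 4. A, C, I, J are pairwise adjacent (a clique of size 4), so at least 4 colors are needed.
4 colors suffice: color 1 → {D, H, I}; color 2 → {C, E, G}; color 3 → {A, B, F}; color 4 → {J}.
That is already a proper 4-coloring.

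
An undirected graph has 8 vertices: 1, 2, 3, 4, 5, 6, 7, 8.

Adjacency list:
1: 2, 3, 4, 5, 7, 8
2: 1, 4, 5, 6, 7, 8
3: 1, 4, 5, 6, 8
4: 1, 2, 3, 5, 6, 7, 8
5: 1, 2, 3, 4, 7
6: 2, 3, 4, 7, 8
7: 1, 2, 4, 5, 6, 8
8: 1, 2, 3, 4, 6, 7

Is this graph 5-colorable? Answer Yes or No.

The chromatic number is 5. 2, 4, 6, 7, 8 are pairwise adjacent (a clique of size 5), so at least 5 colors are needed.
One proper 5-coloring: 1=green, 2=purple, 3=blue, 4=red, 5=yellow, 6=green, 7=blue, 8=yellow.
That is already a proper 5-coloring.

Yes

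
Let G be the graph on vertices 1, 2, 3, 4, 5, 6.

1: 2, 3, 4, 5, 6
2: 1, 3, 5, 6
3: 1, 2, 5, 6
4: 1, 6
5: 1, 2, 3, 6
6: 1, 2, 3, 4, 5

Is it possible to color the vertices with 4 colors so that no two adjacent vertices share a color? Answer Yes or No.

No

1, 2, 3, 5, 6 are pairwise adjacent (a clique of size 5), so at least 5 colors are needed.
So 4 colors are not enough.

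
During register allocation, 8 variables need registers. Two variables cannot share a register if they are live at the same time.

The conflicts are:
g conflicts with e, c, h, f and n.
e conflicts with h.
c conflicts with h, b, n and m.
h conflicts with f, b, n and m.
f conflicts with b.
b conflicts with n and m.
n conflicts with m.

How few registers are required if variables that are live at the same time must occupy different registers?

c, h, b, n, m are mutually in conflict, so at least 5 registers are needed.
Using 5 registers: g=2, e=3, c=3, h=1, f=3, b=2, n=4, m=5. No two conflicting variables share a register.

5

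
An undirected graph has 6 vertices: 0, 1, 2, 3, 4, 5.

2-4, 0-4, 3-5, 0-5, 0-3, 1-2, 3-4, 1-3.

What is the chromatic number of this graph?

0, 3, 5 are pairwise adjacent, so at least 3 colors are needed.
3 colors suffice: color red → {2, 3}; color blue → {1, 4, 5}; color green → {0}. Each edge has distinct colors on its endpoints.

3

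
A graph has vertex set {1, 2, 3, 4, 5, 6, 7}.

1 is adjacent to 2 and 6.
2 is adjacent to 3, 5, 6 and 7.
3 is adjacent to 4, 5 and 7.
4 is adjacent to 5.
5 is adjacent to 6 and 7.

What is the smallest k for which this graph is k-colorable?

2, 3, 5, 7 are pairwise adjacent (a clique of size 4), so at least 4 colors are needed.
4 colors suffice: color red → {1, 5}; color blue → {2, 4}; color green → {3, 6}; color yellow → {7}. No two adjacent vertices share a color.

4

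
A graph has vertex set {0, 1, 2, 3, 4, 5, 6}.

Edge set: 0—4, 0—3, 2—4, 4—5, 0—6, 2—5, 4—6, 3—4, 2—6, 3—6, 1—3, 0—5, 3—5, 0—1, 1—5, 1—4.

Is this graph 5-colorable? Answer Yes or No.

Yes

The chromatic number is 5. 0, 1, 3, 4, 5 are mutually adjacent (a clique of size 5), so at least 5 colors are needed.
5 colors suffice: color a → {4}; color b → {5, 6}; color c → {0, 2}; color d → {3}; color e → {1}.
That is already a proper 5-coloring.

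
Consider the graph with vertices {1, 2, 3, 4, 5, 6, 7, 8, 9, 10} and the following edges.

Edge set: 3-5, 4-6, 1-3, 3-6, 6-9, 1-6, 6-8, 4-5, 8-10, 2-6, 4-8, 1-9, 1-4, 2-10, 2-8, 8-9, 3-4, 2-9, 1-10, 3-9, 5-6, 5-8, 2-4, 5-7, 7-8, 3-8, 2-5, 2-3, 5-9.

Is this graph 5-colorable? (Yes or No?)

No

2, 3, 4, 5, 6, 8 are mutually adjacent (a clique of size 6), so at least 6 colors are needed.
So 5 colors are not enough.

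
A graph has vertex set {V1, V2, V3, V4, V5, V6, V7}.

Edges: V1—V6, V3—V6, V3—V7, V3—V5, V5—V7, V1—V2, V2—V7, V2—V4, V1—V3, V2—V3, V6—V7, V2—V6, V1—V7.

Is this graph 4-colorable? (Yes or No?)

No

V1, V2, V3, V6, V7 are mutually adjacent (a clique of size 5), so at least 5 colors are needed.
So 4 colors are not enough.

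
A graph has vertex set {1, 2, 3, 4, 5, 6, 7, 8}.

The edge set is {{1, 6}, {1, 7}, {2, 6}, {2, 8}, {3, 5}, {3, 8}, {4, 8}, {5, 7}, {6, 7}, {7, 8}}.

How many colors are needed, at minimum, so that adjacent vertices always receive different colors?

1, 6, 7 are pairwise adjacent, so at least 3 colors are needed.
A valid assignment using 3 colors: 1=c, 2=b, 3=b, 4=b, 5=a, 6=a, 7=b, 8=a. Every edge joins two different colors.

3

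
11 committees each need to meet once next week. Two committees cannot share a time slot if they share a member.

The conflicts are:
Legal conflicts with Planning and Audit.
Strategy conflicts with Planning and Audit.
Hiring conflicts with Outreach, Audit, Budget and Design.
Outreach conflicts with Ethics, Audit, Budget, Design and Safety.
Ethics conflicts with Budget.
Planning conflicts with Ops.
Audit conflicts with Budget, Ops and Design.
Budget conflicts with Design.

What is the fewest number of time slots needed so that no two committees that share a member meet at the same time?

Hiring, Outreach, Audit, Budget, Design are mutually in conflict, so at least 5 time slots are needed.
5 time slots suffice: Legal=2, Strategy=2, Hiring=5, Outreach=2, Ethics=1, Planning=1, Audit=1, Budget=3, Ops=2, Design=4, Safety=1. No two conflicting committees share a time slot.

5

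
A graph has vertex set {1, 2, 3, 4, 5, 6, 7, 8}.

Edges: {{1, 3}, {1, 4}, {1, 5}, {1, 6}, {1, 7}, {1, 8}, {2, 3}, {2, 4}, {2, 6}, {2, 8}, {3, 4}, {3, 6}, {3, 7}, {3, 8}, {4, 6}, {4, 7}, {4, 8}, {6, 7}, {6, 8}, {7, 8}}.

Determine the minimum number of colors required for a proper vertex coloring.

6

1, 3, 4, 6, 7, 8 form a clique, so at least 6 colors are needed.
One proper 6-coloring: 1=d, 2=d, 3=c, 4=b, 5=a, 6=a, 7=f, 8=e. No two adjacent vertices share a color.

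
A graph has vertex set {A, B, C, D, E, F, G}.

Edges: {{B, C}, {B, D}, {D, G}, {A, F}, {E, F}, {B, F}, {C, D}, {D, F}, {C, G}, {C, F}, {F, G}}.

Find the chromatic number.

4

C, D, F, G are pairwise adjacent (a clique of size 4), so at least 4 colors are needed.
4 colors suffice: color 1 → {F}; color 2 → {A, D, E}; color 3 → {C}; color 4 → {B, G}. Each edge has distinct colors on its endpoints.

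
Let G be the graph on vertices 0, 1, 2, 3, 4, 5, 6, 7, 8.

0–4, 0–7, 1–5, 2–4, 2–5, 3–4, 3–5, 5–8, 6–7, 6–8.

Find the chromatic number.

The cycle 5-8-6-7-0-4-3-5 has odd length 7, so it cannot be 2-colored; at least 3 colors are needed.
3 colors suffice: color red → {4, 5, 7}; color blue → {0, 1, 2, 3, 6}; color green → {8}. No two adjacent vertices share a color.

3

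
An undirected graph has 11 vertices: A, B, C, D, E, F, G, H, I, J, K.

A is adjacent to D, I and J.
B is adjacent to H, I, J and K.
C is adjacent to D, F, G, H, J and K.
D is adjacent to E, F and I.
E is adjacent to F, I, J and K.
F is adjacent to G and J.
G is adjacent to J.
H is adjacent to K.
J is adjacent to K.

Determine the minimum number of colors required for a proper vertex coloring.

C, F, G, J are pairwise adjacent (a clique of size 4), so at least 4 colors are needed.
A valid assignment using 4 colors: A=2, B=2, C=2, D=1, E=2, F=3, G=4, H=1, I=3, J=1, K=3. Each edge has distinct colors on its endpoints.

4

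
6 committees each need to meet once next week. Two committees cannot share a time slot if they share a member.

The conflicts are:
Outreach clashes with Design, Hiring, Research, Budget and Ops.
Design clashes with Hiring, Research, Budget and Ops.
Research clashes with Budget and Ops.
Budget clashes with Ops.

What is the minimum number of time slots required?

Outreach, Design, Research, Budget, Ops pairwise conflict, so at least 5 time slots are needed.
A valid assignment using 5 time slots: Outreach=1, Design=2, Hiring=3, Research=4, Budget=3, Ops=5. Every pair that conflicts lands in different time slots.

5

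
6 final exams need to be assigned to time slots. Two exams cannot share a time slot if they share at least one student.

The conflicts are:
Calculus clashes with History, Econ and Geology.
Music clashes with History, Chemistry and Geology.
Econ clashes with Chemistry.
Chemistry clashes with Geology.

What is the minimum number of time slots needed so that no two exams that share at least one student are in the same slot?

3

Music, Chemistry, Geology all conflict with each other, so at least 3 time slots are needed.
A valid assignment using 3 time slots: Calculus=1, Music=1, History=2, Econ=3, Chemistry=2, Geology=3. Every pair that conflicts lands in different time slots.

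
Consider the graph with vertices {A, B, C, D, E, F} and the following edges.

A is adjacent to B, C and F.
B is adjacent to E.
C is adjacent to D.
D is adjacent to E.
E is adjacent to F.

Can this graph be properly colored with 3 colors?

The chromatic number is 3. The cycle D-E-F-A-C-D has odd length 5, so it cannot be 2-colored; at least 3 colors are needed.
3 colors suffice: color 1 → {A, E}; color 2 → {B, D, F}; color 3 → {C}.
That is already a proper 3-coloring.

Yes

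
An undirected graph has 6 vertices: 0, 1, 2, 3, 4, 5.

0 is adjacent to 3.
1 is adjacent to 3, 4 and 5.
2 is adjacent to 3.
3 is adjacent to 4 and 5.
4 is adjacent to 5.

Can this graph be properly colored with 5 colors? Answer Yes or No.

Yes

The chromatic number is 4. 1, 3, 4, 5 are mutually adjacent (a clique of size 4), so at least 4 colors are needed.
4 colors suffice: color a → {3}; color b → {0, 2, 4}; color c → {5}; color d → {1}.
Since 5 ≥ 4, a proper 5-coloring certainly exists.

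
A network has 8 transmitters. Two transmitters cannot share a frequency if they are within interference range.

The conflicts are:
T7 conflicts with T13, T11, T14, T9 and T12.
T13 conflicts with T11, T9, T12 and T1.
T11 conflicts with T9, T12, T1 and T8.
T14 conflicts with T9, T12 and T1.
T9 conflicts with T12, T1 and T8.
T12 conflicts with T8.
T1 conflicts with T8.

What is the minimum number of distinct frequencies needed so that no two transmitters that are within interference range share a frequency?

5

T7, T13, T11, T9, T12 all conflict with each other, so at least 5 frequencies are needed.
A valid assignment using 5 frequencies: T7=5, T13=4, T11=3, T14=3, T9=1, T12=2, T1=2, T8=4. No two conflicting transmitters share a frequency.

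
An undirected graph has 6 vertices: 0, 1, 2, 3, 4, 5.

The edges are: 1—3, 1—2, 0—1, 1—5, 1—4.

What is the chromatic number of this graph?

1 and 3 are adjacent, so at least 2 colors are needed.
A valid assignment using 2 colors: 0=blue, 1=red, 2=blue, 3=blue, 4=blue, 5=blue. No two adjacent vertices share a color.

2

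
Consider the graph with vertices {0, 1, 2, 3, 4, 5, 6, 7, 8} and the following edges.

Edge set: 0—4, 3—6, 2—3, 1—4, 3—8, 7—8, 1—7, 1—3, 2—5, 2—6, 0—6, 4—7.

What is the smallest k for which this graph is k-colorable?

2, 3, 6 are mutually adjacent, so at least 3 colors are needed.
One proper 3-coloring: 0=green, 1=green, 2=green, 3=red, 4=red, 5=red, 6=blue, 7=blue, 8=green. Every edge joins two different colors.

3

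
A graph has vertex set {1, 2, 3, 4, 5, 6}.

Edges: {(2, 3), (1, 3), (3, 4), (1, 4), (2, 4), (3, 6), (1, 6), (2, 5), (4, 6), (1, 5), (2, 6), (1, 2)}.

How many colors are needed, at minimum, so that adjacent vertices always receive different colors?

1, 2, 3, 4, 6 are pairwise adjacent (a clique of size 5), so at least 5 colors are needed.
5 colors suffice: 1=red, 2=blue, 3=yellow, 4=green, 5=green, 6=purple. No two adjacent vertices share a color.

5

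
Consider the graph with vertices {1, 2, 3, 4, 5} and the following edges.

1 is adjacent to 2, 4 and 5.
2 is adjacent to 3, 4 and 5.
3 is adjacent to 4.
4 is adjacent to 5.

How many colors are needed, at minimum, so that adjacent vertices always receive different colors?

4

1, 2, 4, 5 are mutually adjacent (a clique of size 4), so at least 4 colors are needed.
A valid assignment using 4 colors: 1=c, 2=a, 3=c, 4=b, 5=d. No two adjacent vertices share a color.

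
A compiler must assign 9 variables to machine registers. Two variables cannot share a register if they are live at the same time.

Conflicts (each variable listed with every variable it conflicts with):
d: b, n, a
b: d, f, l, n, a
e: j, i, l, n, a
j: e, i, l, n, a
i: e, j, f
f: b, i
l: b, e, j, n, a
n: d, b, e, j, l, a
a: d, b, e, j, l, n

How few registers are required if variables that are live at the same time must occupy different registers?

5

e, j, l, n, a all conflict with each other, so at least 5 registers are needed.
Using 5 registers: d=4, b=3, e=3, j=5, i=1, f=2, l=4, n=1, a=2. Each listed conflict is separated.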